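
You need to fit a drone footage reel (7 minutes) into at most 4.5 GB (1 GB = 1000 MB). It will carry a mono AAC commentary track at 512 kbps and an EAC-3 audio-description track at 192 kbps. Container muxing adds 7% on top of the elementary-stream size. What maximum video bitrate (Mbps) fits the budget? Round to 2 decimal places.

79.40 Mbps

Budget: 4.5 GB = 36000.0 Mb.
Stream payload after overhead: 36000.0 / 1.07 = 33644.9 Mb.
7 min = 420 s
Total bitrate budget: 33644.9 Mb / 420 s = 80.107 Mbps.
Audio total: 512 + 192 = 704 kbps = 0.704 Mbps.
Video: 80.107 − 0.704 = 79.403 Mbps.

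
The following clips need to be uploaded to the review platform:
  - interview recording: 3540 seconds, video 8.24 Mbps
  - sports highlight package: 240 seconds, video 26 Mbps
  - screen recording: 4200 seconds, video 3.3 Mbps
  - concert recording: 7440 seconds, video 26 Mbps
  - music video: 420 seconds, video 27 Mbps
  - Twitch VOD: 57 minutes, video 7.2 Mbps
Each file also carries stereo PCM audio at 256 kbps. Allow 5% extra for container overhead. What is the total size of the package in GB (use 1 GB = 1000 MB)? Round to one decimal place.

37.2 GB

Audio: 256 kbps = 0.256 Mbps.
interview recording: 8.496 Mbps × 3540 s × 1.05 = 31579.6 Mb
sports highlight package: 26.256 Mbps × 240 s × 1.05 = 6616.5 Mb
screen recording: 3.556 Mbps × 4200 s × 1.05 = 15682.0 Mb
concert recording: 26.256 Mbps × 7440 s × 1.05 = 205111.9 Mb
music video: 27.256 Mbps × 420 s × 1.05 = 12019.9 Mb
Twitch VOD: 7.456 Mbps × 3420 s × 1.05 = 26774.5 Mb
Total: 297784.4 Mb = 37223.0 MB.
= 37.22 GB.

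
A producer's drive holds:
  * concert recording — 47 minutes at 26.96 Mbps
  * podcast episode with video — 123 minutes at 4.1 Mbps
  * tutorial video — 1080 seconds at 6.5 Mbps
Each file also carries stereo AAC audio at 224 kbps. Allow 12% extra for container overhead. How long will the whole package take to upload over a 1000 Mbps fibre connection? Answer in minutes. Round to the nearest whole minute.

2 minutes

Audio: 224 kbps = 0.224 Mbps.
concert recording: 27.184 Mbps × 2820 s × 1.12 = 85857.9 Mb
podcast episode with video: 4.324 Mbps × 7380 s × 1.12 = 35740.5 Mb
tutorial video: 6.724 Mbps × 1080 s × 1.12 = 8133.4 Mb
Total: 129731.8 Mb = 16216.5 MB.
At 1000 Mbps: 129731.8 / 1000 = 130 s ≈ 2.16 minutes.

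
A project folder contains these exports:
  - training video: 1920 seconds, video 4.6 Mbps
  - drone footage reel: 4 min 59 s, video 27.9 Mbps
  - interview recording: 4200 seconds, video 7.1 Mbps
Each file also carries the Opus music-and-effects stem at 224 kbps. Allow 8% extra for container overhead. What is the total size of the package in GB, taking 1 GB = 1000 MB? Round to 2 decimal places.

Audio: 224 kbps = 0.224 Mbps.
training video: 4.824 Mbps × 1920 s × 1.08 = 10003.0 Mb
drone footage reel: 28.124 Mbps × 299 s × 1.08 = 9081.8 Mb
interview recording: 7.324 Mbps × 4200 s × 1.08 = 33221.7 Mb
Total: 52306.5 Mb = 6538.3 MB.
= 6.538 GB.

6.54 GB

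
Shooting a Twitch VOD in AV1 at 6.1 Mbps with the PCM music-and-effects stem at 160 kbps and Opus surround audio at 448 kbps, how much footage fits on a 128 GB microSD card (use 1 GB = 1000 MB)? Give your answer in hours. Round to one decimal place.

Audio total: 160 + 448 = 608 kbps = 0.608 Mbps.
Total bitrate: 6.1 + 0.608 = 6.708 Mbps.
Capacity: 128 GB = 1,024,000 Mb.
Recording time: 1,024,000 / 6.708 = 152,654 s ≈ 42.4 hours.

42.4 hours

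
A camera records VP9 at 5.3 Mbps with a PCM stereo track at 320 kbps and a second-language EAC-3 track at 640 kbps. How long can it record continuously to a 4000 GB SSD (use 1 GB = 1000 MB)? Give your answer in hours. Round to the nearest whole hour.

1420 hours

Audio total: 320 + 640 = 960 kbps = 0.960 Mbps.
Total bitrate: 5.3 + 0.960 = 6.260 Mbps.
Capacity: 4000 GB = 32,000,000 Mb.
Recording time: 32,000,000 / 6.260 = 5,111,821 s ≈ 1,420 hours.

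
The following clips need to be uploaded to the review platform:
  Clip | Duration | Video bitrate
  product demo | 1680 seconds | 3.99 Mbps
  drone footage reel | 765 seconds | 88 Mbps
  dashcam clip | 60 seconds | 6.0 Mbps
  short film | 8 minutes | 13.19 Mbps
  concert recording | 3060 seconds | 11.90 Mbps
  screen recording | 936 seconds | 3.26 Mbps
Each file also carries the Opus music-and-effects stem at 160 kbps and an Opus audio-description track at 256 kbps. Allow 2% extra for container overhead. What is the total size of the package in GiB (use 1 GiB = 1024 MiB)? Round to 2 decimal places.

Audio total: 160 + 256 = 416 kbps = 0.416 Mbps.
product demo: 4.406 Mbps × 1680 s × 1.02 = 7550.1 Mb
drone footage reel: 88.416 Mbps × 765 s × 1.02 = 68991.0 Mb
dashcam clip: 6.416 Mbps × 60 s × 1.02 = 392.7 Mb
short film: 13.606 Mbps × 480 s × 1.02 = 6661.5 Mb
concert recording: 12.316 Mbps × 3060 s × 1.02 = 38440.7 Mb
screen recording: 3.676 Mbps × 936 s × 1.02 = 3509.6 Mb
Total: 125545.5 Mb = 15693.2 MB.
= 14.62 GiB.

14.62 GiB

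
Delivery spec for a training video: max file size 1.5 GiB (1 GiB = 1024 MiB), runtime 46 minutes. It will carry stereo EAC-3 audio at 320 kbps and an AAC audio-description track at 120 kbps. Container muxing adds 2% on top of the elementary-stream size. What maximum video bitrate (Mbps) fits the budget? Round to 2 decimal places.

Budget: 1.5 GiB = 12884.9 Mb.
Stream payload after overhead: 12884.9 / 1.02 = 12632.3 Mb.
46 min = 2760 s
Total bitrate budget: 12632.3 Mb / 2760 s = 4.577 Mbps.
Audio total: 320 + 120 = 440 kbps = 0.440 Mbps.
Video: 4.577 − 0.440 = 4.137 Mbps.

4.14 Mbps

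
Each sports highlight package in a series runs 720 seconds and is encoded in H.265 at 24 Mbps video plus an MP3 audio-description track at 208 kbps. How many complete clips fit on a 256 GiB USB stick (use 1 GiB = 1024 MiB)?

126

Audio: 208 kbps = 0.208 Mbps.
Total bitrate: 24.208 Mbps.
Per item: 24.208 Mbps × 720 s = 17,430 Mb = 2,179 MB.
Capacity: 256 GiB = 2,199,023 Mb; 126.16 items → 126 complete.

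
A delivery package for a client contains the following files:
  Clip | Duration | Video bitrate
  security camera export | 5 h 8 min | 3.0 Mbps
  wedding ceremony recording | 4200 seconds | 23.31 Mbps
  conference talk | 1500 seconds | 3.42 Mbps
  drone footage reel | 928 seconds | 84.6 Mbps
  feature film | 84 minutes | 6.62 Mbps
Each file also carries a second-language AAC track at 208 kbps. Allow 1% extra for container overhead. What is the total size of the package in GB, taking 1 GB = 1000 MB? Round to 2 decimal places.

34.92 GB

Audio: 208 kbps = 0.208 Mbps.
security camera export: 3.208 Mbps × 18480 s × 1.01 = 59876.7 Mb
wedding ceremony recording: 23.518 Mbps × 4200 s × 1.01 = 99763.4 Mb
conference talk: 3.628 Mbps × 1500 s × 1.01 = 5496.4 Mb
drone footage reel: 84.808 Mbps × 928 s × 1.01 = 79488.8 Mb
feature film: 6.828 Mbps × 5040 s × 1.01 = 34757.3 Mb
Total: 279382.5 Mb = 34922.8 MB.
= 34.92 GB.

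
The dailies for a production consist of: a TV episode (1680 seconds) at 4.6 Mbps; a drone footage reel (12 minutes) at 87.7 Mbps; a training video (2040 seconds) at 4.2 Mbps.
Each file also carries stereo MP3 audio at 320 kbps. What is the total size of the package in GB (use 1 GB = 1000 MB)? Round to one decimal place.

10.1 GB

Audio: 320 kbps = 0.320 Mbps.
TV episode: 4.920 Mbps × 1680 s = 8265.6 Mb
drone footage reel: 88.020 Mbps × 720 s = 63374.4 Mb
training video: 4.520 Mbps × 2040 s = 9220.8 Mb
Total: 80860.8 Mb = 10107.6 MB.
= 10.11 GB.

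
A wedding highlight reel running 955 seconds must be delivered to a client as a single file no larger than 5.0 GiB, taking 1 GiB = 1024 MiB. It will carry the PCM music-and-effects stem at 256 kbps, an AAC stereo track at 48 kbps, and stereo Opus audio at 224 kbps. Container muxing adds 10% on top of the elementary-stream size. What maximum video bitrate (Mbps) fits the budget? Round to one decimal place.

Budget: 5.0 GiB = 42949.7 Mb.
Stream payload after overhead: 42949.7 / 1.10 = 39045.2 Mb.
Total bitrate budget: 39045.2 Mb / 955 s = 40.885 Mbps.
Audio total: 256 + 48 + 224 = 528 kbps = 0.528 Mbps.
Video: 40.885 − 0.528 = 40.357 Mbps.

40.4 Mbps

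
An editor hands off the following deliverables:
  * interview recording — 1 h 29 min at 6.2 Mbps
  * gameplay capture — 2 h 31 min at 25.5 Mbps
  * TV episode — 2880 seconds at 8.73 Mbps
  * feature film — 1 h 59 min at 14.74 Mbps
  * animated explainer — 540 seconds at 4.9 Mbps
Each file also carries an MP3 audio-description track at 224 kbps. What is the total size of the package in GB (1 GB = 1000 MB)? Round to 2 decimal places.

50.35 GB

Audio: 224 kbps = 0.224 Mbps.
interview recording: 6.424 Mbps × 5340 s = 34304.2 Mb
gameplay capture: 25.724 Mbps × 9060 s = 233059.4 Mb
TV episode: 8.954 Mbps × 2880 s = 25787.5 Mb
feature film: 14.964 Mbps × 7140 s = 106843.0 Mb
animated explainer: 5.124 Mbps × 540 s = 2767.0 Mb
Total: 402761.0 Mb = 50345.1 MB.
= 50.35 GB.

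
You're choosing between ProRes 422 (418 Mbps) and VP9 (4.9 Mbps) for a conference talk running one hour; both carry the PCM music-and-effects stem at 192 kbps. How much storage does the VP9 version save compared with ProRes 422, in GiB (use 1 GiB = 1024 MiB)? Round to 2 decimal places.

173.13 GiB

1 h = 3600 s
Audio: 192 kbps = 0.192 Mbps.
ProRes 422: 418.192 Mbps × 3600 s = 1505491.2 Mb = 175.262 GiB.
VP9: 5.092 Mbps × 3600 s = 18331.2 Mb = 2.134 GiB.
Saving: 175.262 − 2.134 = 173.128 GiB.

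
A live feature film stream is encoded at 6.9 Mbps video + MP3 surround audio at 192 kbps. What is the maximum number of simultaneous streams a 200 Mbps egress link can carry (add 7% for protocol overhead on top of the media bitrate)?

Audio: 192 kbps = 0.192 Mbps.
Per-viewer media rate: 7.092 Mbps.
On the wire with 7% overhead: 7.588 Mbps.
200 Mbps = 200.0 Mbps; 200.0 / 7.588 = 26.36 → 26 viewers.

26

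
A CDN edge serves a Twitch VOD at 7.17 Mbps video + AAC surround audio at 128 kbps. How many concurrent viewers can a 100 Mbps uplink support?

13

Audio: 128 kbps = 0.128 Mbps.
Per-viewer media rate: 7.298 Mbps.
100 Mbps = 100.0 Mbps; 100.0 / 7.298 = 13.70 → 13 viewers.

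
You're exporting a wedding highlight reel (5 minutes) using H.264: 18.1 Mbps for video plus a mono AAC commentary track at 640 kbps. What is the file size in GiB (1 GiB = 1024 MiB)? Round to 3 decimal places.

5 min = 300 s
Audio: 640 kbps = 0.640 Mbps.
Total bitrate: 18.1 + 0.640 = 18.740 Mbps.
Stream data: 18.740 Mbps × 300 s = 5622.0 Mb.
5,622 Mb = 702,750,000 bytes ÷ 1,073,741,824 = 0.6545 GiB.

0.654 GiB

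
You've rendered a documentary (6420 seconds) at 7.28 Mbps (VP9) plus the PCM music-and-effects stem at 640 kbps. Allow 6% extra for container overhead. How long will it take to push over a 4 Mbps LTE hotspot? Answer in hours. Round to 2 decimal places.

3.74 hours

Audio: 640 kbps = 0.640 Mbps.
Total bitrate: 7.920 Mbps.
File: 7.920 Mbps × 6420 s = 50846.4 Mb.
With 6% container overhead: ×1.06. → 53897.2 Mb.
At 4 Mbps: 53897.2 / 4 = 13474.3 s ≈ 3.74 hours.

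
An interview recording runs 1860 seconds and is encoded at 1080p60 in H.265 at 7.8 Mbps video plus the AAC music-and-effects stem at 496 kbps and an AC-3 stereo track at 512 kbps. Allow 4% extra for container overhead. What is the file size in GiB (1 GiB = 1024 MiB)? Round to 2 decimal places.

1.98 GiB

Audio total: 496 + 512 = 1008 kbps = 1.008 Mbps.
Total bitrate: 7.8 + 1.008 = 8.808 Mbps.
Stream data: 8.808 Mbps × 1860 s = 16382.9 Mb.
With 4% container overhead: ×1.04.
17,038 Mb = 2,129,774,400 bytes ÷ 1,073,741,824 = 1.984 GiB.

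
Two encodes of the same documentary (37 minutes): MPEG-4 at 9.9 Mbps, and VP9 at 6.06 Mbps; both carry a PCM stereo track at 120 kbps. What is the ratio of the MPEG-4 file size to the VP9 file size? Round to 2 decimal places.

1.62

37 min = 2220 s
Audio: 120 kbps = 0.120 Mbps.
MPEG-4: 10.020 Mbps × 2220 s = 22244.4 Mb = 2.590 GiB.
VP9: 6.180 Mbps × 2220 s = 13719.6 Mb = 1.597 GiB.
Ratio: 2.590 / 1.597 = 1.621.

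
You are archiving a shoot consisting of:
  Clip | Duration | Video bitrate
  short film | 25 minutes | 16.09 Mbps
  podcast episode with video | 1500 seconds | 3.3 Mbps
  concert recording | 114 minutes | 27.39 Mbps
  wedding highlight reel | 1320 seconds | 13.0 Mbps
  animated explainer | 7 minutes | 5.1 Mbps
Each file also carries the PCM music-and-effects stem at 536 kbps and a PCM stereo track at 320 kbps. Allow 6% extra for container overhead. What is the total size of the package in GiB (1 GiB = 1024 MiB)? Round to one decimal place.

Audio total: 536 + 320 = 856 kbps = 0.856 Mbps.
short film: 16.946 Mbps × 1500 s × 1.06 = 26944.1 Mb
podcast episode with video: 4.156 Mbps × 1500 s × 1.06 = 6608.0 Mb
concert recording: 28.246 Mbps × 6840 s × 1.06 = 204794.8 Mb
wedding highlight reel: 13.856 Mbps × 1320 s × 1.06 = 19387.3 Mb
animated explainer: 5.956 Mbps × 420 s × 1.06 = 2651.6 Mb
Total: 260385.9 Mb = 32548.2 MB.
= 30.31 GiB.

30.3 GiB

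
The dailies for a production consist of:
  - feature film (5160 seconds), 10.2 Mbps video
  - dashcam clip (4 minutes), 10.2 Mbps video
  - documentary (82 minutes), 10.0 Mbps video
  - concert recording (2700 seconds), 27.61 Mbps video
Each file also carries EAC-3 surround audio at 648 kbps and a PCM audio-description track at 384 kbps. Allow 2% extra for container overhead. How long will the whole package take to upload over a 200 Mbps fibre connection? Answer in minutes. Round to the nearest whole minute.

16 minutes

Audio total: 648 + 384 = 1032 kbps = 1.032 Mbps.
feature film: 11.232 Mbps × 5160 s × 1.02 = 59116.3 Mb
dashcam clip: 11.232 Mbps × 240 s × 1.02 = 2749.6 Mb
documentary: 11.032 Mbps × 4920 s × 1.02 = 55363.0 Mb
concert recording: 28.642 Mbps × 2700 s × 1.02 = 78880.1 Mb
Total: 196108.9 Mb = 24513.6 MB.
At 200 Mbps: 196108.9 / 200 = 981 s ≈ 16.3 minutes.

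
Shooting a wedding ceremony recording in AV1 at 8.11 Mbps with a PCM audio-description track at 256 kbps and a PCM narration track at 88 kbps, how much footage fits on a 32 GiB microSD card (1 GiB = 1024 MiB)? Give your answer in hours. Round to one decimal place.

Audio total: 256 + 88 = 344 kbps = 0.344 Mbps.
Total bitrate: 8.11 + 0.344 = 8.454 Mbps.
Capacity: 32 GiB = 274,878 Mb.
Recording time: 274,878 / 8.454 = 32,515 s ≈ 9.03 hours.

9.0 hours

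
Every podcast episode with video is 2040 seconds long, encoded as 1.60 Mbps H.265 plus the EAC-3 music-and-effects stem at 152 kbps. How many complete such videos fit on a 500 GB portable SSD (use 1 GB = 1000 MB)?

Audio: 152 kbps = 0.152 Mbps.
Total bitrate: 1.752 Mbps.
Per item: 1.752 Mbps × 2040 s = 3,574 Mb = 446.8 MB.
Capacity: 500 GB = 4,000,000 Mb; 1119.17 items → 1119 complete.

1119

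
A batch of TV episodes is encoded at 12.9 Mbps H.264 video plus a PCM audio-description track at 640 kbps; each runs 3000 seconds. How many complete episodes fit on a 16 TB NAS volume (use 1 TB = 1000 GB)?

Audio: 640 kbps = 0.640 Mbps.
Total bitrate: 13.540 Mbps.
Per item: 13.540 Mbps × 3000 s = 40,620 Mb = 5,078 MB.
Capacity: 16 TB = 128,000,000 Mb; 3151.16 items → 3151 complete.

3151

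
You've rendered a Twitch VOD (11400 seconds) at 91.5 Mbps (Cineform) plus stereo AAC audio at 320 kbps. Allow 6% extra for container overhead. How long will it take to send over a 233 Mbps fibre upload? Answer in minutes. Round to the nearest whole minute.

Audio: 320 kbps = 0.320 Mbps.
Total bitrate: 91.820 Mbps.
File: 91.820 Mbps × 11400 s = 1046748.0 Mb.
With 6% container overhead: ×1.06. → 1109552.9 Mb.
At 233 Mbps: 1109552.9 / 233 = 4762.0 s ≈ 79.4 minutes.

79 minutes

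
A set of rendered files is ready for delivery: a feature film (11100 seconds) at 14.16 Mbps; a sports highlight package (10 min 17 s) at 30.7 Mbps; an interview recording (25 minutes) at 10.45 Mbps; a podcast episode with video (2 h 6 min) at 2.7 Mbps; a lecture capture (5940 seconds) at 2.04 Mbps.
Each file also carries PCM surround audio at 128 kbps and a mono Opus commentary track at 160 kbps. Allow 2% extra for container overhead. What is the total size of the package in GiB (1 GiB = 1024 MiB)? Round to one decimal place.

27.6 GiB

Audio total: 128 + 160 = 288 kbps = 0.288 Mbps.
feature film: 14.448 Mbps × 11100 s × 1.02 = 163580.3 Mb
sports highlight package: 30.988 Mbps × 617 s × 1.02 = 19502.0 Mb
interview recording: 10.738 Mbps × 1500 s × 1.02 = 16429.1 Mb
podcast episode with video: 2.988 Mbps × 7560 s × 1.02 = 23041.1 Mb
lecture capture: 2.328 Mbps × 5940 s × 1.02 = 14104.9 Mb
Total: 236657.3 Mb = 29582.2 MB.
= 27.55 GiB.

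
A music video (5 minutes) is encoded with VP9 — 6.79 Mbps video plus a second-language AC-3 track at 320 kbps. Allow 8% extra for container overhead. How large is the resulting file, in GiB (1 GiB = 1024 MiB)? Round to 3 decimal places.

0.268 GiB

5 min = 300 s
Audio: 320 kbps = 0.320 Mbps.
Total bitrate: 6.79 + 0.320 = 7.110 Mbps.
Stream data: 7.110 Mbps × 300 s = 2133.0 Mb.
With 8% container overhead: ×1.08.
2,304 Mb = 287,955,000 bytes ÷ 1,073,741,824 = 0.2682 GiB.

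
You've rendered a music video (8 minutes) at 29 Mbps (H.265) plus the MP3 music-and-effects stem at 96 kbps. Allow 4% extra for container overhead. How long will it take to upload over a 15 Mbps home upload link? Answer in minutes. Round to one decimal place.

16.1 minutes

8 min = 480 s
Audio: 96 kbps = 0.096 Mbps.
Total bitrate: 29.096 Mbps.
File: 29.096 Mbps × 480 s = 13966.1 Mb.
With 4% container overhead: ×1.04. → 14524.7 Mb.
At 15 Mbps: 14524.7 / 15 = 968.3 s ≈ 16.1 minutes.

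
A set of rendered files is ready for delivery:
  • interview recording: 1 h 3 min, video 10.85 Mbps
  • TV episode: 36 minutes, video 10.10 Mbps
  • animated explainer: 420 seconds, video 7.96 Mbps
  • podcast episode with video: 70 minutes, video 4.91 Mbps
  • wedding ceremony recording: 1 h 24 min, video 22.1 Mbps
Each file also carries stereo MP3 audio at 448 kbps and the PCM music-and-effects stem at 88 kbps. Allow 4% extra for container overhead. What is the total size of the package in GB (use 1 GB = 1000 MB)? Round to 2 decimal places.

Audio total: 448 + 88 = 536 kbps = 0.536 Mbps.
interview recording: 11.386 Mbps × 3780 s × 1.04 = 44760.6 Mb
TV episode: 10.636 Mbps × 2160 s × 1.04 = 23892.7 Mb
animated explainer: 8.496 Mbps × 420 s × 1.04 = 3711.1 Mb
podcast episode with video: 5.446 Mbps × 4200 s × 1.04 = 23788.1 Mb
wedding ceremony recording: 22.636 Mbps × 5040 s × 1.04 = 118648.9 Mb
Total: 214801.4 Mb = 26850.2 MB.
= 26.85 GB.

26.85 GB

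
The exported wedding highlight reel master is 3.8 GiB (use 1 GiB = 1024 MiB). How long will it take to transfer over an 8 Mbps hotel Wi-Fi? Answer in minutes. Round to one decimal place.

File: 3.8 GiB = 32641.8 Mb.
At 8 Mbps: 32641.8 / 8 = 4080.2 s ≈ 68 minutes.

68.0 minutes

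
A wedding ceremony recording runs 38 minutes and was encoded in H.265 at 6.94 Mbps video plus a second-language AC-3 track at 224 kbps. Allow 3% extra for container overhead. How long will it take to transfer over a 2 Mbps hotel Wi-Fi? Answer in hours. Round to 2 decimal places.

38 min = 2280 s
Audio: 224 kbps = 0.224 Mbps.
Total bitrate: 7.164 Mbps.
File: 7.164 Mbps × 2280 s = 16333.9 Mb.
With 3% container overhead: ×1.03. → 16823.9 Mb.
At 2 Mbps: 16823.9 / 2 = 8412.0 s ≈ 2.34 hours.

2.34 hours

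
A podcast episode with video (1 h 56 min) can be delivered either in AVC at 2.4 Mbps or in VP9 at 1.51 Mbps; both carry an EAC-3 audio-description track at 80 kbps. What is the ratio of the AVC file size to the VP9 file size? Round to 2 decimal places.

1 h 56 min = 116 min = 6960 s
Audio: 80 kbps = 0.080 Mbps.
AVC: 2.480 Mbps × 6960 s = 17260.8 Mb = 2.158 GB.
VP9: 1.590 Mbps × 6960 s = 11066.4 Mb = 1.383 GB.
Ratio: 2.158 / 1.383 = 1.560.

1.56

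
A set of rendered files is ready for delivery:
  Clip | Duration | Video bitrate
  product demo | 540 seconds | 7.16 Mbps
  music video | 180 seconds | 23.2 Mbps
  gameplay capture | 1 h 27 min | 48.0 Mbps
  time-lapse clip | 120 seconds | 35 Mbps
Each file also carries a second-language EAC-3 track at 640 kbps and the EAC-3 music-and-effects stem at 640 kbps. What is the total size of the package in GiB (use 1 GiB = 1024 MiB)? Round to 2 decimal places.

31.50 GiB

Audio total: 640 + 640 = 1280 kbps = 1.280 Mbps.
product demo: 8.440 Mbps × 540 s = 4557.6 Mb
music video: 24.480 Mbps × 180 s = 4406.4 Mb
gameplay capture: 49.280 Mbps × 5220 s = 257241.6 Mb
time-lapse clip: 36.280 Mbps × 120 s = 4353.6 Mb
Total: 270559.2 Mb = 33819.9 MB.
= 31.50 GiB.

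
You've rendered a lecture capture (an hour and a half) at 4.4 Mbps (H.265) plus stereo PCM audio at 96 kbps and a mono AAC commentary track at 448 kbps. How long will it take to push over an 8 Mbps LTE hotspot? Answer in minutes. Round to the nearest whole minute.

56 minutes

1.5 h = 5400 s
Audio total: 96 + 448 = 544 kbps = 0.544 Mbps.
Total bitrate: 4.944 Mbps.
File: 4.944 Mbps × 5400 s = 26697.6 Mb.
At 8 Mbps: 26697.6 / 8 = 3337.2 s ≈ 55.6 minutes.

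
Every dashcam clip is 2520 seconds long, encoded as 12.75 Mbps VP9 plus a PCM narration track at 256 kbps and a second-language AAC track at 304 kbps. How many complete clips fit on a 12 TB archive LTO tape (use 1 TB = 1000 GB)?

Audio total: 256 + 304 = 560 kbps = 0.560 Mbps.
Total bitrate: 13.310 Mbps.
Per item: 13.310 Mbps × 2520 s = 33,541 Mb = 4,193 MB.
Capacity: 12 TB = 96,000,000 Mb; 2862.15 items → 2862 complete.

2862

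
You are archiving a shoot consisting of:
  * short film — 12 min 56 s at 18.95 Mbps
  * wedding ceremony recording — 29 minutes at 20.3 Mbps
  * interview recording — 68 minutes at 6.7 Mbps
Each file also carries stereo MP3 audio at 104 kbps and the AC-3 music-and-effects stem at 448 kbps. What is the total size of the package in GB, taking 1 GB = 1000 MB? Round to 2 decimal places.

Audio total: 104 + 448 = 552 kbps = 0.552 Mbps.
short film: 19.502 Mbps × 776 s = 15133.6 Mb
wedding ceremony recording: 20.852 Mbps × 1740 s = 36282.5 Mb
interview recording: 7.252 Mbps × 4080 s = 29588.2 Mb
Total: 81004.2 Mb = 10125.5 MB.
= 10.13 GB.

10.13 GB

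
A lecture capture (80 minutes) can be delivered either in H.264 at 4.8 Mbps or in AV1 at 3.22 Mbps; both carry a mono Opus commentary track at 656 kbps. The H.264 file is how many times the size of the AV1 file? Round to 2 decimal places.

1.41

80 min = 4800 s
Audio: 656 kbps = 0.656 Mbps.
H.264: 5.456 Mbps × 4800 s = 26188.8 Mb = 3.274 GB.
AV1: 3.876 Mbps × 4800 s = 18604.8 Mb = 2.326 GB.
Ratio: 3.274 / 2.326 = 1.408.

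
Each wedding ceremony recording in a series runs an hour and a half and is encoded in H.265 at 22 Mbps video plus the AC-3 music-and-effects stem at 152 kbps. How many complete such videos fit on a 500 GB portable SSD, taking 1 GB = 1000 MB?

1.5 h = 5400 s
Audio: 152 kbps = 0.152 Mbps.
Total bitrate: 22.152 Mbps.
Per item: 22.152 Mbps × 5400 s = 119,621 Mb = 14,953 MB.
Capacity: 500 GB = 4,000,000 Mb; 33.44 items → 33 complete.

33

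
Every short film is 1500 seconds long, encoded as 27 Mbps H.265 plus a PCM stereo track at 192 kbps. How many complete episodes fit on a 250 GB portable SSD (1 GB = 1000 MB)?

49

Audio: 192 kbps = 0.192 Mbps.
Total bitrate: 27.192 Mbps.
Per item: 27.192 Mbps × 1500 s = 40,788 Mb = 5,098 MB.
Capacity: 250 GB = 2,000,000 Mb; 49.03 items → 49 complete.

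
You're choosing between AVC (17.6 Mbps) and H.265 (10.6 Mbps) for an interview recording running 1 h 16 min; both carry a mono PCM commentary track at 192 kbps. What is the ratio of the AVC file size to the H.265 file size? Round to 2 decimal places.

1 h 16 min = 76 min = 4560 s
Audio: 192 kbps = 0.192 Mbps.
AVC: 17.792 Mbps × 4560 s = 81131.5 Mb = 10.141 GB.
H.265: 10.792 Mbps × 4560 s = 49211.5 Mb = 6.151 GB.
Ratio: 10.141 / 6.151 = 1.649.

1.65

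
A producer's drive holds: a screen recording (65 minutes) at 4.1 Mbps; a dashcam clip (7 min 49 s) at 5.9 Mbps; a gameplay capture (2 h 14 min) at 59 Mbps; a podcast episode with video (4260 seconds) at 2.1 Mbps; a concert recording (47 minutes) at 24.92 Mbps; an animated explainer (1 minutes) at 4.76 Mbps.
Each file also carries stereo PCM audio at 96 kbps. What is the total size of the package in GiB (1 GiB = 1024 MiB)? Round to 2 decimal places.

Audio: 96 kbps = 0.096 Mbps.
screen recording: 4.196 Mbps × 3900 s = 16364.4 Mb
dashcam clip: 5.996 Mbps × 469 s = 2812.1 Mb
gameplay capture: 59.096 Mbps × 8040 s = 475131.8 Mb
podcast episode with video: 2.196 Mbps × 4260 s = 9355.0 Mb
concert recording: 25.016 Mbps × 2820 s = 70545.1 Mb
animated explainer: 4.856 Mbps × 60 s = 291.4 Mb
Total: 574499.8 Mb = 71812.5 MB.
= 66.88 GiB.

66.88 GiB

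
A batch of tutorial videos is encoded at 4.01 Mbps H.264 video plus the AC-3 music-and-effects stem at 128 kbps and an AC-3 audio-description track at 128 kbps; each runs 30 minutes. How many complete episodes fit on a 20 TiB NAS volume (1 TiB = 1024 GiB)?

30 min = 1800 s
Audio total: 128 + 128 = 256 kbps = 0.256 Mbps.
Total bitrate: 4.266 Mbps.
Per item: 4.266 Mbps × 1800 s = 7,679 Mb = 959.9 MB.
Capacity: 20 TiB = 175,921,860 Mb; 22910.07 items → 22910 complete.

22910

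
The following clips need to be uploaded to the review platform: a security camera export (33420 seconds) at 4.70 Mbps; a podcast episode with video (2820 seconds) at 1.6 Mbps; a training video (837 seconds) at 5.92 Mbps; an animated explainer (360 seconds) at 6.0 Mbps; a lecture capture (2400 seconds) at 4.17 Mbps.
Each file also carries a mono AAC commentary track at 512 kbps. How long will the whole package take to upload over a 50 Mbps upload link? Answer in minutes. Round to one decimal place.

Audio: 512 kbps = 0.512 Mbps.
security camera export: 5.212 Mbps × 33420 s = 174185.0 Mb
podcast episode with video: 2.112 Mbps × 2820 s = 5955.8 Mb
training video: 6.432 Mbps × 837 s = 5383.6 Mb
animated explainer: 6.512 Mbps × 360 s = 2344.3 Mb
lecture capture: 4.682 Mbps × 2400 s = 11236.8 Mb
Total: 199105.6 Mb = 24888.2 MB.
At 50 Mbps: 199105.6 / 50 = 3982 s ≈ 66.4 minutes.

66.4 minutes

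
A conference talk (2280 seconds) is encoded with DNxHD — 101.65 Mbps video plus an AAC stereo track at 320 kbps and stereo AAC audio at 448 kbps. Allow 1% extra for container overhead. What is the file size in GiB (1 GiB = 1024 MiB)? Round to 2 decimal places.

27.46 GiB

Audio total: 320 + 448 = 768 kbps = 0.768 Mbps.
Total bitrate: 101.65 + 0.768 = 102.418 Mbps.
Stream data: 102.418 Mbps × 2280 s = 233513.0 Mb.
With 1% container overhead: ×1.01.
235,848 Mb = 29,481,021,300 bytes ÷ 1,073,741,824 = 27.46 GiB.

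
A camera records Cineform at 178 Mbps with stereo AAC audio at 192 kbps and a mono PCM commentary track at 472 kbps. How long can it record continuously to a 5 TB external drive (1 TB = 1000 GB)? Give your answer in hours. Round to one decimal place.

Audio total: 192 + 472 = 664 kbps = 0.664 Mbps.
Total bitrate: 178 + 0.664 = 178.664 Mbps.
Capacity: 5 TB = 40,000,000 Mb.
Recording time: 40,000,000 / 178.664 = 223,884 s ≈ 62.2 hours.

62.2 hours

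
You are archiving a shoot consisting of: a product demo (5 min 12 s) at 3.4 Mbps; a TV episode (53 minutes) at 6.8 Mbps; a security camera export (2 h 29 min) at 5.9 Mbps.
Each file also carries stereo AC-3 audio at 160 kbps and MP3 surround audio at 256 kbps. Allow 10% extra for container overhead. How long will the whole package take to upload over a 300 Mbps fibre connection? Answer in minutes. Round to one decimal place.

Audio total: 160 + 256 = 416 kbps = 0.416 Mbps.
product demo: 3.816 Mbps × 312 s × 1.10 = 1309.7 Mb
TV episode: 7.216 Mbps × 3180 s × 1.10 = 25241.6 Mb
security camera export: 6.316 Mbps × 8940 s × 1.10 = 62111.5 Mb
Total: 88662.8 Mb = 11082.8 MB.
At 300 Mbps: 88662.8 / 300 = 296 s ≈ 4.93 minutes.

4.9 minutes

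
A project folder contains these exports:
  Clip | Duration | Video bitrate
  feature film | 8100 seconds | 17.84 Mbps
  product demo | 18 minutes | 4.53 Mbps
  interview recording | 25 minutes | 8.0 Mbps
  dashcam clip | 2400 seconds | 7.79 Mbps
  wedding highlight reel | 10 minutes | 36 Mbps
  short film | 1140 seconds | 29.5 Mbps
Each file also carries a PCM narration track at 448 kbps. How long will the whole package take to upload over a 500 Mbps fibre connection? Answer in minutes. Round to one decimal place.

Audio: 448 kbps = 0.448 Mbps.
feature film: 18.288 Mbps × 8100 s = 148132.8 Mb
product demo: 4.978 Mbps × 1080 s = 5376.2 Mb
interview recording: 8.448 Mbps × 1500 s = 12672.0 Mb
dashcam clip: 8.238 Mbps × 2400 s = 19771.2 Mb
wedding highlight reel: 36.448 Mbps × 600 s = 21868.8 Mb
short film: 29.948 Mbps × 1140 s = 34140.7 Mb
Total: 241961.8 Mb = 30245.2 MB.
At 500 Mbps: 241961.8 / 500 = 484 s ≈ 8.07 minutes.

8.1 minutes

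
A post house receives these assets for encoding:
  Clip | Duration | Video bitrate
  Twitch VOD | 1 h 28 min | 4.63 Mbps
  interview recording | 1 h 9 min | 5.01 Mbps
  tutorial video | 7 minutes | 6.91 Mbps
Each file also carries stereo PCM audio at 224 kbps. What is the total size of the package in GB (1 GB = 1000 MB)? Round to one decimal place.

Audio: 224 kbps = 0.224 Mbps.
Twitch VOD: 4.854 Mbps × 5280 s = 25629.1 Mb
interview recording: 5.234 Mbps × 4140 s = 21668.8 Mb
tutorial video: 7.134 Mbps × 420 s = 2996.3 Mb
Total: 50294.2 Mb = 6286.8 MB.
= 6.287 GB.

6.3 GB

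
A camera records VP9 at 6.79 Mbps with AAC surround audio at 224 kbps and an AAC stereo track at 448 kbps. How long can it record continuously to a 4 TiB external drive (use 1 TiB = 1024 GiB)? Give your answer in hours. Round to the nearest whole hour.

Audio total: 224 + 448 = 672 kbps = 0.672 Mbps.
Total bitrate: 6.79 + 0.672 = 7.462 Mbps.
Capacity: 4 TiB = 35,184,372 Mb.
Recording time: 35,184,372 / 7.462 = 4,715,140 s ≈ 1,310 hours.

1310 hours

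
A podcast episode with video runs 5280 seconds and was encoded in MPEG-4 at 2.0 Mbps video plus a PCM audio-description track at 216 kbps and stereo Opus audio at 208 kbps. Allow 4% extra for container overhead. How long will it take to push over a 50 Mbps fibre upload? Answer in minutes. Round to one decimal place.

Audio total: 216 + 208 = 424 kbps = 0.424 Mbps.
Total bitrate: 2.424 Mbps.
File: 2.424 Mbps × 5280 s = 12798.7 Mb.
With 4% container overhead: ×1.04. → 13310.7 Mb.
At 50 Mbps: 13310.7 / 50 = 266.2 s ≈ 4.44 minutes.

4.4 minutes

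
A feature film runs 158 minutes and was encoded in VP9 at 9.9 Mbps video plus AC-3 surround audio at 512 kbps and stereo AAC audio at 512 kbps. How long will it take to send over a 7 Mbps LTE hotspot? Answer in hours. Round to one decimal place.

158 min = 9480 s
Audio total: 512 + 512 = 1024 kbps = 1.024 Mbps.
Total bitrate: 10.924 Mbps.
File: 10.924 Mbps × 9480 s = 103559.5 Mb.
At 7 Mbps: 103559.5 / 7 = 14794.2 s ≈ 4.11 hours.

4.1 hours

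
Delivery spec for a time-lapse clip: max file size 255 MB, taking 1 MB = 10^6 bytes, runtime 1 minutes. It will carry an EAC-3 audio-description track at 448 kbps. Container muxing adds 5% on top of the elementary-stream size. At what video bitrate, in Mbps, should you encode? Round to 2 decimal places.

31.93 Mbps

Budget: 255 MB = 2040.0 Mb.
Stream payload after overhead: 2040.0 / 1.05 = 1942.9 Mb.
Total bitrate budget: 1942.9 Mb / 60 s = 32.381 Mbps.
Audio: 448 kbps = 0.448 Mbps.
Video: 32.381 − 0.448 = 31.933 Mbps.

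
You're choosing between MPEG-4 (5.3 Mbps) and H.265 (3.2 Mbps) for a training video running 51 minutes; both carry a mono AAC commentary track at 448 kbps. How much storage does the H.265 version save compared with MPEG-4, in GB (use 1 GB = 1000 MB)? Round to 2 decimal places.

0.80 GB

51 min = 3060 s
Audio: 448 kbps = 0.448 Mbps.
MPEG-4: 5.748 Mbps × 3060 s = 17588.9 Mb = 2.199 GB.
H.265: 3.648 Mbps × 3060 s = 11162.9 Mb = 1.395 GB.
Saving: 2.199 − 1.395 = 0.803 GB.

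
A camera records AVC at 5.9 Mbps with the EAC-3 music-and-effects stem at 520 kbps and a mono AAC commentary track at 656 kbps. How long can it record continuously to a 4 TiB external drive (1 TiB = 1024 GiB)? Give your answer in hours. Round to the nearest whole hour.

Audio total: 520 + 656 = 1176 kbps = 1.176 Mbps.
Total bitrate: 5.9 + 1.176 = 7.076 Mbps.
Capacity: 4 TiB = 35,184,372 Mb.
Recording time: 35,184,372 / 7.076 = 4,972,353 s ≈ 1,381 hours.

1381 hours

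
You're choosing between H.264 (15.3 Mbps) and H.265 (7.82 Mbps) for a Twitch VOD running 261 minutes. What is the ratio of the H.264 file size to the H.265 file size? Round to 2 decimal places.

261 min = 15660 s
H.264: 15.300 Mbps × 15660 s = 239598.0 Mb = 29.950 GB.
H.265: 7.820 Mbps × 15660 s = 122461.2 Mb = 15.308 GB.
Ratio: 29.950 / 15.308 = 1.957.

1.96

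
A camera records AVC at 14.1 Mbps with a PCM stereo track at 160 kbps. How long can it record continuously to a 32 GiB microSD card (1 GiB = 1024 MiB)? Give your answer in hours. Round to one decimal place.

5.4 hours

Audio: 160 kbps = 0.160 Mbps.
Total bitrate: 14.1 + 0.160 = 14.260 Mbps.
Capacity: 32 GiB = 274,878 Mb.
Recording time: 274,878 / 14.260 = 19,276 s ≈ 5.35 hours.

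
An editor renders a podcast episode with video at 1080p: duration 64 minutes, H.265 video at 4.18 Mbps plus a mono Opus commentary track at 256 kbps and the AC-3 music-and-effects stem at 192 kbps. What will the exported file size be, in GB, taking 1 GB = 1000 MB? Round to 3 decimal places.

64 min = 3840 s
Audio total: 256 + 192 = 448 kbps = 0.448 Mbps.
Total bitrate: 4.18 + 0.448 = 4.628 Mbps.
Stream data: 4.628 Mbps × 3840 s = 17771.5 Mb.
17,772 Mb ÷ 8 = 2,221 MB → 2.221 GB.

2.221 GB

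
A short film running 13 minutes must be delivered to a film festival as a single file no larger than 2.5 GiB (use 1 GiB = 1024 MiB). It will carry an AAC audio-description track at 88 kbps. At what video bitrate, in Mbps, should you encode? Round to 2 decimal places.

Budget: 2.5 GiB = 21474.8 Mb.
13 min = 780 s
Total bitrate budget: 21474.8 Mb / 780 s = 27.532 Mbps.
Audio: 88 kbps = 0.088 Mbps.
Video: 27.532 − 0.088 = 27.444 Mbps.

27.44 Mbps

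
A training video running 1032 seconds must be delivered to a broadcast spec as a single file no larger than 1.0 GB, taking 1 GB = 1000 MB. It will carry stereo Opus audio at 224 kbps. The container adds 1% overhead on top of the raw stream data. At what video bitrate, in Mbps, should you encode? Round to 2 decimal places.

Budget: 1.0 GB = 8000.0 Mb.
Stream payload after overhead: 8000.0 / 1.01 = 7920.8 Mb.
Total bitrate budget: 7920.8 Mb / 1032 s = 7.675 Mbps.
Audio: 224 kbps = 0.224 Mbps.
Video: 7.675 − 0.224 = 7.451 Mbps.

7.45 Mbps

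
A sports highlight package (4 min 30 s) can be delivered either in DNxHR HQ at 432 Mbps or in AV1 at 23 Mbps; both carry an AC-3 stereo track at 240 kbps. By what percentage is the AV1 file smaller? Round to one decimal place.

4 min 30 s = 270 s
Audio: 240 kbps = 0.240 Mbps.
DNxHR HQ: 432.240 Mbps × 270 s = 116704.8 Mb = 14.588 GB.
AV1: 23.240 Mbps × 270 s = 6274.8 Mb = 0.784 GB.
Reduction: (1 − 0.784/14.588) × 100 = 94.62%.

94.6%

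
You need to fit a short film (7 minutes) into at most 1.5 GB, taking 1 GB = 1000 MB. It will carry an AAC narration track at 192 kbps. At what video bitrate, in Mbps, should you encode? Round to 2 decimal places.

Budget: 1.5 GB = 12000.0 Mb.
7 min = 420 s
Total bitrate budget: 12000.0 Mb / 420 s = 28.571 Mbps.
Audio: 192 kbps = 0.192 Mbps.
Video: 28.571 − 0.192 = 28.379 Mbps.

28.38 Mbps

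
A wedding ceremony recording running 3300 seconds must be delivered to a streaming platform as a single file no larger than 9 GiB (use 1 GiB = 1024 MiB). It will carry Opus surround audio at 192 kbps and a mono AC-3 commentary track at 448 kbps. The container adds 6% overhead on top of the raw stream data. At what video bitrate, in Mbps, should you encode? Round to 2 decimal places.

Budget: 9 GiB = 77309.4 Mb.
Stream payload after overhead: 77309.4 / 1.06 = 72933.4 Mb.
Total bitrate budget: 72933.4 Mb / 3300 s = 22.101 Mbps.
Audio total: 192 + 448 = 640 kbps = 0.640 Mbps.
Video: 22.101 − 0.640 = 21.461 Mbps.

21.46 Mbps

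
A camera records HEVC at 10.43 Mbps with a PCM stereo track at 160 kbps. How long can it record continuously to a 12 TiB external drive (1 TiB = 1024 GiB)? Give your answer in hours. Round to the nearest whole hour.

2769 hours

Audio: 160 kbps = 0.160 Mbps.
Total bitrate: 10.43 + 0.160 = 10.590 Mbps.
Capacity: 12 TiB = 105,553,116 Mb.
Recording time: 105,553,116 / 10.590 = 9,967,244 s ≈ 2,769 hours.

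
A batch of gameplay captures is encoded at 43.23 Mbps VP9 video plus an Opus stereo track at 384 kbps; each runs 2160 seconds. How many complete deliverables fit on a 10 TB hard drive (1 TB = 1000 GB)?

849

Audio: 384 kbps = 0.384 Mbps.
Total bitrate: 43.614 Mbps.
Per item: 43.614 Mbps × 2160 s = 94,206 Mb = 11,776 MB.
Capacity: 10 TB = 80,000,000 Mb; 849.20 items → 849 complete.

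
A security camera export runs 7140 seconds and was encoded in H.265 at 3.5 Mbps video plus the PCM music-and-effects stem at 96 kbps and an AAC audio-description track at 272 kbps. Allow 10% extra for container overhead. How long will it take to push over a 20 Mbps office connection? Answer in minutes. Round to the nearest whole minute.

25 minutes

Audio total: 96 + 272 = 368 kbps = 0.368 Mbps.
Total bitrate: 3.868 Mbps.
File: 3.868 Mbps × 7140 s = 27617.5 Mb.
With 10% container overhead: ×1.10. → 30379.3 Mb.
At 20 Mbps: 30379.3 / 20 = 1519.0 s ≈ 25.3 minutes.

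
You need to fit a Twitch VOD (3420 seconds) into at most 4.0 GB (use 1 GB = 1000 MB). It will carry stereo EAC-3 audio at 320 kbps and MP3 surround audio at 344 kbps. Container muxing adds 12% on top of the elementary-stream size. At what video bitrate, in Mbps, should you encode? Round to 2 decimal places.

7.69 Mbps

Budget: 4.0 GB = 32000.0 Mb.
Stream payload after overhead: 32000.0 / 1.12 = 28571.4 Mb.
Total bitrate budget: 28571.4 Mb / 3420 s = 8.354 Mbps.
Audio total: 320 + 344 = 664 kbps = 0.664 Mbps.
Video: 8.354 − 0.664 = 7.690 Mbps.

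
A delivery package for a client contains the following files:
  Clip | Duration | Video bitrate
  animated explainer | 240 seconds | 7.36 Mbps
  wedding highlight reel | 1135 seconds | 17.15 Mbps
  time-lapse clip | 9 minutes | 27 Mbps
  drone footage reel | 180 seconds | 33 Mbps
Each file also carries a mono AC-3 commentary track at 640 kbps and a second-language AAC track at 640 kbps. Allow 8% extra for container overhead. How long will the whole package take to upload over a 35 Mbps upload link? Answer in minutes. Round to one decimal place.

22.9 minutes

Audio total: 640 + 640 = 1280 kbps = 1.280 Mbps.
animated explainer: 8.640 Mbps × 240 s × 1.08 = 2239.5 Mb
wedding highlight reel: 18.430 Mbps × 1135 s × 1.08 = 22591.5 Mb
time-lapse clip: 28.280 Mbps × 540 s × 1.08 = 16492.9 Mb
drone footage reel: 34.280 Mbps × 180 s × 1.08 = 6664.0 Mb
Total: 47987.9 Mb = 5998.5 MB.
At 35 Mbps: 47987.9 / 35 = 1371 s ≈ 22.9 minutes.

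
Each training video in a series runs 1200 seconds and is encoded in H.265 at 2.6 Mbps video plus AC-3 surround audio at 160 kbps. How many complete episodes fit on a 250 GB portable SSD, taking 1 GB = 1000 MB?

603

Audio: 160 kbps = 0.160 Mbps.
Total bitrate: 2.760 Mbps.
Per item: 2.760 Mbps × 1200 s = 3,312 Mb = 414.0 MB.
Capacity: 250 GB = 2,000,000 Mb; 603.86 items → 603 complete.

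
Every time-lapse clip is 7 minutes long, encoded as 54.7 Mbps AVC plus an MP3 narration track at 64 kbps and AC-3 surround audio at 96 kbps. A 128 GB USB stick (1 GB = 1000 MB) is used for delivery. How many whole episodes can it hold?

44

7 min = 420 s
Audio total: 64 + 96 = 160 kbps = 0.160 Mbps.
Total bitrate: 54.860 Mbps.
Per item: 54.860 Mbps × 420 s = 23,041 Mb = 2,880 MB.
Capacity: 128 GB = 1,024,000 Mb; 44.44 items → 44 complete.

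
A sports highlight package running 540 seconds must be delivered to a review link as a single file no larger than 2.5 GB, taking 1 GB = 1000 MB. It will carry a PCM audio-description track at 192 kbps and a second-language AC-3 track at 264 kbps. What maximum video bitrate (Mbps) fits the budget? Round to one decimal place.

36.6 Mbps

Budget: 2.5 GB = 20000.0 Mb.
Total bitrate budget: 20000.0 Mb / 540 s = 37.037 Mbps.
Audio total: 192 + 264 = 456 kbps = 0.456 Mbps.
Video: 37.037 − 0.456 = 36.581 Mbps.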